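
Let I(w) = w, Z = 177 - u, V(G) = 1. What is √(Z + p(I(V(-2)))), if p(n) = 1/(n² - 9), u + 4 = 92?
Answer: 3*√158/4 ≈ 9.4274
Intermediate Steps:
u = 88 (u = -4 + 92 = 88)
Z = 89 (Z = 177 - 1*88 = 177 - 88 = 89)
p(n) = 1/(-9 + n²)
√(Z + p(I(V(-2)))) = √(89 + 1/(-9 + 1²)) = √(89 + 1/(-9 + 1)) = √(89 + 1/(-8)) = √(89 - ⅛) = √(711/8) = 3*√158/4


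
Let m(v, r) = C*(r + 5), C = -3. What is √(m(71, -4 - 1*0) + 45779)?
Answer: 4*√2861 ≈ 213.95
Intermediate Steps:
m(v, r) = -15 - 3*r (m(v, r) = -3*(r + 5) = -3*(5 + r) = -15 - 3*r)
√(m(71, -4 - 1*0) + 45779) = √((-15 - 3*(-4 - 1*0)) + 45779) = √((-15 - 3*(-4 + 0)) + 45779) = √((-15 - 3*(-4)) + 45779) = √((-15 + 12) + 45779) = √(-3 + 45779) = √45776 = 4*√2861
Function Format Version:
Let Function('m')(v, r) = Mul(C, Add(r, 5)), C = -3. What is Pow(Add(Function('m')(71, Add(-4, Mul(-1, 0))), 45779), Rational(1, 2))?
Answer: Mul(4, Pow(2861, Rational(1, 2))) ≈ 213.95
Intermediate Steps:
Function('m')(v, r) = Add(-15, Mul(-3, r)) (Function('m')(v, r) = Mul(-3, Add(r, 5)) = Mul(-3, Add(5, r)) = Add(-15, Mul(-3, r)))
Pow(Add(Function('m')(71, Add(-4, Mul(-1, 0))), 45779), Rational(1, 2)) = Pow(Add(Add(-15, Mul(-3, Add(-4, Mul(-1, 0)))), 45779), Rational(1, 2)) = Pow(Add(Add(-15, Mul(-3, Add(-4, 0))), 45779), Rational(1, 2)) = Pow(Add(Add(-15, Mul(-3, -4)), 45779), Rational(1, 2)) = Pow(Add(Add(-15, 12), 45779), Rational(1, 2)) = Pow(Add(-3, 45779), Rational(1, 2)) = Pow(45776, Rational(1, 2)) = Mul(4, Pow(2861, Rational(1, 2)))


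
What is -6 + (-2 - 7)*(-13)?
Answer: 111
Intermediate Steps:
-6 + (-2 - 7)*(-13) = -6 - 9*(-13) = -6 + 117 = 111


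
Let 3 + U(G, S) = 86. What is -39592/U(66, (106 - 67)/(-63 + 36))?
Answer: -39592/83 ≈ -477.01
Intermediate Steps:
U(G, S) = 83 (U(G, S) = -3 + 86 = 83)
-39592/U(66, (106 - 67)/(-63 + 36)) = -39592/83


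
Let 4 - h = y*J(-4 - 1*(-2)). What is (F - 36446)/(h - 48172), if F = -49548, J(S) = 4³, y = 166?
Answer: 42997/29396 ≈ 1.4627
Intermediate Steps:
J(S) = 64
h = -10620 (h = 4 - 166*64 = 4 - 1*10624 = 4 - 10624 = -10620)
(F - 36446)/(h - 48172) = (-49548 - 36446)/(-10620 - 48172) = -85994/(-58792) = -85994*(-1/58792) = 42997/29396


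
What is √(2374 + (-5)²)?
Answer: √2399 ≈ 48.980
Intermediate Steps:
√(2374 + (-5)²) = √(2374 + 25) = √2399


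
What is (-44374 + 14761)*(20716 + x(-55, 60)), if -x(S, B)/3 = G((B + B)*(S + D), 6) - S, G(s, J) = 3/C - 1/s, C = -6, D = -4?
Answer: -1436345961087/2360 ≈ -6.0862e+8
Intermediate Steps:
G(s, J) = -½ - 1/s (G(s, J) = 3/(-6) - 1/s = 3*(-⅙) - 1/s = -½ - 1/s)
x(S, B) = 3*S - 3*(-2 - 2*B*(-4 + S))/(4*B*(-4 + S)) (x(S, B) = -3*((-2 - (B + B)*(S - 4))/(2*(((B + B)*(S - 4)))) - S) = -3*((-2 - 2*B*(-4 + S))/(2*(((2*B)*(-4 + S)))) - S) = -3*((-2 - 2*B*(-4 + S))/(2*((2*B*(-4 + S)))) - S) = -3*((1/(2*B*(-4 + S)))*(-2 - 2*B*(-4 + S))/2 - S) = -3*((-2 - 2*B*(-4 + S))/(4*B*(-4 + S)) - S) = -3*(-S + (-2 - 2*B*(-4 + S))/(4*B*(-4 + S))) = 3*S - 3*(-2 - 2*B*(-4 + S))/(4*B*(-4 + S)))
(-44374 + 14761)*(20716 + x(-55, 60)) = (-44374 + 14761)*(20716 + (3/2)*(1 + 60*(-4 - 55) + 2*60*(-55)*(-4 - 55))/(60*(-4 - 55))) = -29613*(20716 + (3/2)*(1/60)*(1 + 60*(-59) + 2*60*(-55)*(-59))/(-59)) = -29613*(20716 + (3/2)*(1/60)*(-1/59)*(1 - 3540 + 389400)) = -29613*(20716 + (3/2)*(1/60)*(-1/59)*385861) = -29613*(20716 - 385861/2360) = -29613*48503899/2360 = -1436345961087/2360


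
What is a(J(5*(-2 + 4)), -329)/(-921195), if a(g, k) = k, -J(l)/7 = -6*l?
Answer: 329/921195 ≈ 0.00035714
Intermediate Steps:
J(l) = 42*l (J(l) = -(-42)*l = 42*l)
a(J(5*(-2 + 4)), -329)/(-921195) = -329/(-921195) = -329*(-1/921195) = 329/921195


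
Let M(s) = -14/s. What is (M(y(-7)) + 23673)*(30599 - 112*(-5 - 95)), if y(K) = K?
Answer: 989591325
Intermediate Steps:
(M(y(-7)) + 23673)*(30599 - 112*(-5 - 95)) = (-14/(-7) + 23673)*(30599 - 112*(-5 - 95)) = (-14*(-1/7) + 23673)*(30599 - 112*(-100)) = (2 + 23673)*(30599 + 11200) = 23675*41799 = 989591325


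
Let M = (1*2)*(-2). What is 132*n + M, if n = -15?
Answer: -1984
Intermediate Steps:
M = -4 (M = 2*(-2) = -4)
132*n + M = 132*(-15) - 4 = -1980 - 4 = -1984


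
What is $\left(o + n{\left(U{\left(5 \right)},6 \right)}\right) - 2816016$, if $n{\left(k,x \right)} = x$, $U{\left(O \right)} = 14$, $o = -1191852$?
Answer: $-4007862$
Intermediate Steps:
$\left(o + n{\left(U{\left(5 \right)},6 \right)}\right) - 2816016 = \left(-1191852 + 6\right) - 2816016 = -1191846 - 2816016 = -4007862$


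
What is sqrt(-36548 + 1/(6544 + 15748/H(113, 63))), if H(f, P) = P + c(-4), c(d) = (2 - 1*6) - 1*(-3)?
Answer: I*sqrt(1688985553794)/6798 ≈ 191.18*I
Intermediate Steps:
c(d) = -1 (c(d) = (2 - 6) + 3 = -4 + 3 = -1)
H(f, P) = -1 + P (H(f, P) = P - 1 = -1 + P)
sqrt(-36548 + 1/(6544 + 15748/H(113, 63))) = sqrt(-36548 + 1/(6544 + 15748/(-1 + 63))) = sqrt(-36548 + 1/(6544 + 15748/62)) = sqrt(-36548 + 1/(6544 + 15748*(1/62))) = sqrt(-36548 + 1/(6544 + 254)) = sqrt(-36548 + 1/6798) = sqrt(-248453303/6798) = I*sqrt(1688985553794)/6798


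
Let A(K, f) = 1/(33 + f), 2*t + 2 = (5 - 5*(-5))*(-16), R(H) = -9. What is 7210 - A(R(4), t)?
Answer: 1499681/208 ≈ 7210.0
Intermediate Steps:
t = -241 (t = -1 + ((5 - 5*(-5))*(-16))/2 = -1 + ((5 + 25)*(-16))/2 = -1 + (30*(-16))/2 = -1 + (½)*(-480) = -1 - 240 = -241)
7210 - A(R(4), t) = 7210 - 1/(33 - 241) = 7210 - 1/(-208) = 7210 - 1*(-1/208) = 7210 + 1/208 = 1499681/208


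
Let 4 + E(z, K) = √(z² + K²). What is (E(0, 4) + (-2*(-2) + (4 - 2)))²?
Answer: 36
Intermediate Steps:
E(z, K) = -4 + √(K² + z²) (E(z, K) = -4 + √(z² + K²) = -4 + √(K² + z²))
(E(0, 4) + (-2*(-2) + (4 - 2)))² = ((-4 + √(4² + 0²)) + (-2*(-2) + (4 - 2)))² = ((-4 + √(16 + 0)) + (4 + 2))² = ((-4 + √16) + 6)² = ((-4 + 4) + 6)² = (0 + 6)² = 6² = 36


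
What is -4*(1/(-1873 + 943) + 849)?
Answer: -1579138/465 ≈ -3396.0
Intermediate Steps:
-4*(1/(-1873 + 943) + 849) = -4*(1/(-930) + 849) = -4*(-1/930 + 849) = -4*789569/930 = -1579138/465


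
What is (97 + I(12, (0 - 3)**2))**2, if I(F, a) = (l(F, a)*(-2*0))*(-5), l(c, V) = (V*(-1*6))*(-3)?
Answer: 9409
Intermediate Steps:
l(c, V) = 18*V (l(c, V) = (V*(-6))*(-3) = -6*V*(-3) = 18*V)
I(F, a) = 0 (I(F, a) = ((18*a)*(-2*0))*(-5) = ((18*a)*0)*(-5) = 0*(-5) = 0)
(97 + I(12, (0 - 3)**2))**2 = (97 + 0)**2 = 97**2 = 9409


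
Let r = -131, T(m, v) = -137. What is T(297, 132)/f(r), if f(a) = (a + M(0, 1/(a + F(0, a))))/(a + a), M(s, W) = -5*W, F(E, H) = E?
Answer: -2351057/8578 ≈ -274.08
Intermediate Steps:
f(a) = (a - 5/a)/(2*a) (f(a) = (a - 5/(a + 0))/(a + a) = (a - 5/a)/((2*a)) = (a - 5/a)*(1/(2*a)) = (a - 5/a)/(2*a))
T(297, 132)/f(r) = -137*34322/(-5 + (-131)²) = -137*34322/(-5 + 17161) = -137/((½)*(1/17161)*17156) = -137/8578/17161 = -137*17161/8578 = -2351057/8578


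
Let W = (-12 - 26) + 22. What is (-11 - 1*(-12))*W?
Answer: -16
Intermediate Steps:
W = -16 (W = -38 + 22 = -16)
(-11 - 1*(-12))*W = (-11 - 1*(-12))*(-16) = (-11 + 12)*(-16) = 1*(-16) = -16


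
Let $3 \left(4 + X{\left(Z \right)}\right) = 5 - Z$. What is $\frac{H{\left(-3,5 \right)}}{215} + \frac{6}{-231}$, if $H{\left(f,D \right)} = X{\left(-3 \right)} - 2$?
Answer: $- \frac{412}{9933} \approx -0.041478$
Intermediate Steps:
$X{\left(Z \right)} = - \frac{7}{3} - \frac{Z}{3}$ ($X{\left(Z \right)} = -4 + \frac{5 - Z}{3} = -4 - \left(- \frac{5}{3} + \frac{Z}{3}\right) = - \frac{7}{3} - \frac{Z}{3}$)
$H{\left(f,D \right)} = - \frac{10}{3}$ ($H{\left(f,D \right)} = \left(- \frac{7}{3} - -1\right) - 2 = \left(- \frac{7}{3} + 1\right) - 2 = - \frac{4}{3} - 2 = - \frac{10}{3}$)
$\frac{H{\left(-3,5 \right)}}{215} + \frac{6}{-231} = - \frac{10}{3 \cdot 215} + \frac{6}{-231} = \left(- \frac{10}{3}\right) \frac{1}{215} + 6 \left(- \frac{1}{231}\right) = - \frac{2}{129} - \frac{2}{77} = - \frac{412}{9933}$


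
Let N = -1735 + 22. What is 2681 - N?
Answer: 4394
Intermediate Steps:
N = -1713
2681 - N = 2681 - 1*(-1713) = 2681 + 1713 = 4394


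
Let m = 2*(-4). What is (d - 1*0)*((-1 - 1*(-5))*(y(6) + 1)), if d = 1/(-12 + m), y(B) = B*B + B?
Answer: -43/5 ≈ -8.6000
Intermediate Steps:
m = -8
y(B) = B + B² (y(B) = B² + B = B + B²)
d = -1/20 (d = 1/(-12 - 8) = 1/(-20) = -1/20 ≈ -0.050000)
(d - 1*0)*((-1 - 1*(-5))*(y(6) + 1)) = (-1/20 - 1*0)*((-1 - 1*(-5))*(6*(1 + 6) + 1)) = (-1/20 + 0)*((-1 + 5)*(6*7 + 1)) = -(42 + 1)/5 = -43/5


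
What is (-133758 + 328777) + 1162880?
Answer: 1357899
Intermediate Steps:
(-133758 + 328777) + 1162880 = 195019 + 1162880 = 1357899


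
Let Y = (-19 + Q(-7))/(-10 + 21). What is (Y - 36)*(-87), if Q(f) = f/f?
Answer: 36018/11 ≈ 3274.4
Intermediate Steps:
Q(f) = 1
Y = -18/11 (Y = (-19 + 1)/(-10 + 21) = -18/11 ≈ -1.6364)
(Y - 36)*(-87) = (-18/11 - 36)*(-87) = -414/11*(-87) = 36018/11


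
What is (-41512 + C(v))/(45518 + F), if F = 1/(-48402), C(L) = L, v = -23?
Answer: -402075414/440632447 ≈ -0.91250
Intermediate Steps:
F = -1/48402 ≈ -2.0660e-5
(-41512 + C(v))/(45518 + F) = (-41512 - 23)/(45518 - 1/48402) = -41535/2203162235/48402 = -41535*48402/2203162235 = -402075414/440632447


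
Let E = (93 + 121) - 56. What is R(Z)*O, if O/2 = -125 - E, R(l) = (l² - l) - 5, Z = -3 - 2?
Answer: -14150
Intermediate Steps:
Z = -5
E = 158 (E = 214 - 56 = 158)
R(l) = -5 + l² - l
O = -566 (O = 2*(-125 - 1*158) = 2*(-125 - 158) = 2*(-283) = -566)
R(Z)*O = (-5 + (-5)² - 1*(-5))*(-566) = (-5 + 25 + 5)*(-566) = 25*(-566) = -14150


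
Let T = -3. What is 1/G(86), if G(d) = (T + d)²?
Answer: 1/6889 ≈ 0.00014516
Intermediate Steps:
G(d) = (-3 + d)²
1/G(86) = 1/((-3 + 86)²) = 1/(83²) = 1/6889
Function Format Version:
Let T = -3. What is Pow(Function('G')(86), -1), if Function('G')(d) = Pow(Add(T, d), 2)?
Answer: Rational(1, 6889) ≈ 0.00014516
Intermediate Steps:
Function('G')(d) = Pow(Add(-3, d), 2)
Pow(Function('G')(86), -1) = Pow(Pow(Add(-3, 86), 2), -1) = Pow(Pow(83, 2), -1) = Pow(6889, -1) = Rational(1, 6889)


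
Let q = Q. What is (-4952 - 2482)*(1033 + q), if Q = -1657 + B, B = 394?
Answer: 1709820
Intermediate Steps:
Q = -1263 (Q = -1657 + 394 = -1263)
q = -1263
(-4952 - 2482)*(1033 + q) = (-4952 - 2482)*(1033 - 1263) = -7434*(-230) = 1709820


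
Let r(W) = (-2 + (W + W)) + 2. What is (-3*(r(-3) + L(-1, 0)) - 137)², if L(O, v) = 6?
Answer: 18769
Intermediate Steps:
r(W) = 2*W (r(W) = (-2 + 2*W) + 2 = 2*W)
(-3*(r(-3) + L(-1, 0)) - 137)² = (-3*(2*(-3) + 6) - 137)² = (-3*(-6 + 6) - 137)² = (-3*0 - 137)² = (0 - 137)² = (-137)² = 18769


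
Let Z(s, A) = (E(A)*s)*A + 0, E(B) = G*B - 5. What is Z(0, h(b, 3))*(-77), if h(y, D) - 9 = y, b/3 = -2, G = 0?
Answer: 0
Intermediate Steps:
E(B) = -5 (E(B) = 0*B - 5 = 0 - 5 = -5)
b = -6 (b = 3*(-2) = -6)
h(y, D) = 9 + y
Z(s, A) = -5*A*s (Z(s, A) = (-5*s)*A + 0 = -5*A*s + 0 = -5*A*s)
Z(0, h(b, 3))*(-77) = -5*(9 - 6)*0*(-77) = -5*3*0*(-77) = 0*(-77) = 0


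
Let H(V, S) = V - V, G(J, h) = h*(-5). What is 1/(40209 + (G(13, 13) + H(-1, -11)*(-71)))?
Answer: 1/40144 ≈ 2.4910e-5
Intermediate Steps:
G(J, h) = -5*h
H(V, S) = 0
1/(40209 + (G(13, 13) + H(-1, -11)*(-71))) = 1/(40209 + (-5*13 + 0*(-71))) = 1/(40209 + (-65 + 0)) = 1/(40209 - 65) = 1/40144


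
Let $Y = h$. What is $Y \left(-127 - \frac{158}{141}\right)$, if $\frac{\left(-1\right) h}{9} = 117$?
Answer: $\frac{6340815}{47} \approx 1.3491 \cdot 10^{5}$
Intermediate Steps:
$h = -1053$ ($h = \left(-9\right) 117 = -1053$)
$Y = -1053$
$Y \left(-127 - \frac{158}{141}\right) = - 1053 \left(-127 - \frac{158}{141}\right) = \left(-1053\right) \left(- \frac{18065}{141}\right) = \frac{6340815}{47}$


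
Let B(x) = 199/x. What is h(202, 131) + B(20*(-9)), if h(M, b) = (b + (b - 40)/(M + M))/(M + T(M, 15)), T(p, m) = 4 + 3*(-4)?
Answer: -1513531/3526920 ≈ -0.42914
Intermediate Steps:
T(p, m) = -8 (T(p, m) = 4 - 12 = -8)
h(M, b) = (b + (-40 + b)/(2*M))/(-8 + M) (h(M, b) = (b + (b - 40)/(M + M))/(M - 8) = (b + (-40 + b)/((2*M)))/(-8 + M) = (b + (-40 + b)*(1/(2*M)))/(-8 + M) = (b + (-40 + b)/(2*M))/(-8 + M))
h(202, 131) + B(20*(-9)) = (-20 + (½)*131 + 202*131)/(202*(-8 + 202)) + 199/((20*(-9))) = (1/202)*(-20 + 131/2 + 26462)/194 + 199/(-180) = (1/202)*(1/194)*(53015/2) + 199*(-1/180) = 53015/78376 - 199/180 = -1513531/3526920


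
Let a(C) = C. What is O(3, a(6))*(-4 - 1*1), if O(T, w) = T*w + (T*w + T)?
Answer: -195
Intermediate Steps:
O(T, w) = T + 2*T*w (O(T, w) = T*w + (T + T*w) = T + 2*T*w)
O(3, a(6))*(-4 - 1*1) = (3*(1 + 2*6))*(-4 - 1*1) = (3*(1 + 12))*(-4 - 1) = (3*13)*(-5) = 39*(-5) = -195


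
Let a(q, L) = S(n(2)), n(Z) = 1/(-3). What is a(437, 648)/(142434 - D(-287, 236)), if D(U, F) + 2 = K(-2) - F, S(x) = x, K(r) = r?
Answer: -1/428022 ≈ -2.3363e-6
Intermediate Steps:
n(Z) = -⅓
a(q, L) = -⅓
D(U, F) = -4 - F (D(U, F) = -2 + (-2 - F) = -4 - F)
a(437, 648)/(142434 - D(-287, 236)) = -1/(3*(142434 - (-4 - 1*236))) = -1/(3*(142434 - (-4 - 236))) = -1/(3*(142434 - 1*(-240))) = -1/(3*(142434 + 240)) = -⅓/142674 = -⅓*1/142674 = -1/428022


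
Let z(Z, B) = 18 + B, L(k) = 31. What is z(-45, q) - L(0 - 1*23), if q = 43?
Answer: 30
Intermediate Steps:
z(-45, q) - L(0 - 1*23) = (18 + 43) - 1*31 = 61 - 31 = 30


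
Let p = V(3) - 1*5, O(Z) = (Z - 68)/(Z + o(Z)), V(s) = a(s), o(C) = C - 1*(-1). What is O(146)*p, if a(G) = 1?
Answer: -312/293 ≈ -1.0648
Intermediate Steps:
o(C) = 1 + C (o(C) = C + 1 = 1 + C)
V(s) = 1
O(Z) = (-68 + Z)/(1 + 2*Z) (O(Z) = (Z - 68)/(Z + (1 + Z)) = (-68 + Z)/(1 + 2*Z))
p = -4 (p = 1 - 1*5 = 1 - 5 = -4)
O(146)*p = ((-68 + 146)/(1 + 2*146))*(-4) = (78/(1 + 292))*(-4) = (78/293)*(-4) = -312/293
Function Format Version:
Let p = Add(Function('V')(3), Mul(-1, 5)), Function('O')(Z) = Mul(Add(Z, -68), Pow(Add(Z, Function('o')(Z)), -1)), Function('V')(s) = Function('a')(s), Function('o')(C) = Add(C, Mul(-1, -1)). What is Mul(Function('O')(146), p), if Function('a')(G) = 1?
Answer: Rational(-312, 293) ≈ -1.0648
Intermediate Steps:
Function('o')(C) = Add(1, C) (Function('o')(C) = Add(C, 1) = Add(1, C))
Function('V')(s) = 1
Function('O')(Z) = Mul(Pow(Add(1, Mul(2, Z)), -1), Add(-68, Z)) (Function('O')(Z) = Mul(Add(Z, -68), Pow(Add(Z, Add(1, Z)), -1)) = Mul(Add(-68, Z), Pow(Add(1, Mul(2, Z)), -1)) = Mul(Pow(Add(1, Mul(2, Z)), -1), Add(-68, Z)))
p = -4 (p = Add(1, Mul(-1, 5)) = Add(1, -5) = -4)
Mul(Function('O')(146), p) = Mul(Mul(Pow(Add(1, Mul(2, 146)), -1), Add(-68, 146)), -4) = Mul(Mul(Pow(Add(1, 292), -1), 78), -4) = Mul(Mul(Pow(293, -1), 78), -4) = Mul(Mul(Rational(1, 293), 78), -4) = Mul(Rational(78, 293), -4) = Rational(-312, 293)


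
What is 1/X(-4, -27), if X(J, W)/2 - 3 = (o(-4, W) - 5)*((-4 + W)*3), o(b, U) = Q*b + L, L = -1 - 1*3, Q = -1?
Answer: 1/936 ≈ 0.0010684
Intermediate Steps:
L = -4 (L = -1 - 3 = -4)
o(b, U) = -4 - b (o(b, U) = -b - 4 = -4 - b)
X(J, W) = 126 - 30*W (X(J, W) = 6 + 2*(((-4 - 1*(-4)) - 5)*((-4 + W)*3)) = 6 + 2*(((-4 + 4) - 5)*(-12 + 3*W)) = 6 + 2*((0 - 5)*(-12 + 3*W)) = 6 + 2*(-5*(-12 + 3*W)) = 6 + 2*(60 - 15*W) = 6 + (120 - 30*W) = 126 - 30*W)
1/X(-4, -27) = 1/(126 - 30*(-27)) = 1/(126 + 810) = 1/936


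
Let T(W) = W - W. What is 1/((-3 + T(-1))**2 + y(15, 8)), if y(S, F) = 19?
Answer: 1/28 ≈ 0.035714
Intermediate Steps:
T(W) = 0
1/((-3 + T(-1))**2 + y(15, 8)) = 1/((-3 + 0)**2 + 19) = 1/((-3)**2 + 19) = 1/(9 + 19) = 1/28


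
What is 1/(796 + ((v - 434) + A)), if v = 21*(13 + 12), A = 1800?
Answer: 1/2687 ≈ 0.00037216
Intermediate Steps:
v = 525 (v = 21*25 = 525)
1/(796 + ((v - 434) + A)) = 1/(796 + ((525 - 434) + 1800)) = 1/(796 + (91 + 1800)) = 1/(796 + 1891) = 1/2687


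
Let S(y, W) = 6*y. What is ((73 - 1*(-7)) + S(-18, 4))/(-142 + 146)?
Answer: -7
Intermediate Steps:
((73 - 1*(-7)) + S(-18, 4))/(-142 + 146) = ((73 - 1*(-7)) + 6*(-18))/(-142 + 146) = ((73 + 7) - 108)/4 = (80 - 108)*(¼) = -28*¼ = -7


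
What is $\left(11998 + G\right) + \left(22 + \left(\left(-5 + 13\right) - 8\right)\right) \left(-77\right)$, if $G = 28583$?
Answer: $38887$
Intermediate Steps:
$\left(11998 + G\right) + \left(22 + \left(\left(-5 + 13\right) - 8\right)\right) \left(-77\right) = \left(11998 + 28583\right) + \left(22 + \left(\left(-5 + 13\right) - 8\right)\right) \left(-77\right) = 40581 + \left(22 + \left(8 - 8\right)\right) \left(-77\right) = 40581 + \left(22 + 0\right) \left(-77\right) = 40581 + 22 \left(-77\right) = 40581 - 1694 = 38887$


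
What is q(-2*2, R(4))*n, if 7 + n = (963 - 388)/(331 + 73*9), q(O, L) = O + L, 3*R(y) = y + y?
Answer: 6341/741 ≈ 8.5574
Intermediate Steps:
R(y) = 2*y/3 (R(y) = (y + y)/3 = (2*y)/3 = 2*y/3)
q(O, L) = L + O
n = -6341/988 (n = -7 + (963 - 388)/(331 + 73*9) = -7 + 575/(331 + 657) = -7 + 575/988 = -6341/988 ≈ -6.4180)
q(-2*2, R(4))*n = ((⅔)*4 - 2*2)*(-6341/988) = (8/3 - 4)*(-6341/988) = -4/3*(-6341/988) = 6341/741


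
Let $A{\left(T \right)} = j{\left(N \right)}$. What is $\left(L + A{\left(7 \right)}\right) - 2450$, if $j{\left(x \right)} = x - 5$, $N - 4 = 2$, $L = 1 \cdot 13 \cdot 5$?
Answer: $-2384$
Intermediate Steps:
$L = 65$ ($L = 13 \cdot 5 = 65$)
$N = 6$ ($N = 4 + 2 = 6$)
$j{\left(x \right)} = -5 + x$ ($j{\left(x \right)} = x - 5 = -5 + x$)
$A{\left(T \right)} = 1$ ($A{\left(T \right)} = -5 + 6 = 1$)
$\left(L + A{\left(7 \right)}\right) - 2450 = \left(65 + 1\right) - 2450 = 66 - 2450 = -2384$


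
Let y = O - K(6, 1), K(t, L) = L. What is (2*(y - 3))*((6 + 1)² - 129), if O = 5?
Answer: -160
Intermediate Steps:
y = 4 (y = 5 - 1*1 = 5 - 1 = 4)
(2*(y - 3))*((6 + 1)² - 129) = (2*(4 - 3))*((6 + 1)² - 129) = (2*1)*(7² - 129) = 2*(49 - 129) = 2*(-80) = -160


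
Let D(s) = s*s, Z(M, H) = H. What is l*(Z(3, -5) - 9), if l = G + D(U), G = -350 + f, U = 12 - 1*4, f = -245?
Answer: 7434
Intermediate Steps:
U = 8 (U = 12 - 4 = 8)
D(s) = s²
G = -595 (G = -350 - 245 = -595)
l = -531 (l = -595 + 8² = -595 + 64 = -531)
l*(Z(3, -5) - 9) = -531*(-5 - 9) = -531*(-14) = 7434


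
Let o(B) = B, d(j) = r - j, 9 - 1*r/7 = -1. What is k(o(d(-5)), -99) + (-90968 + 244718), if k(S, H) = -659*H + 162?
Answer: 219153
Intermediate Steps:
r = 70 (r = 63 - 7*(-1) = 63 + 7 = 70)
d(j) = 70 - j
k(S, H) = 162 - 659*H
k(o(d(-5)), -99) + (-90968 + 244718) = (162 - 659*(-99)) + (-90968 + 244718) = (162 + 65241) + 153750 = 65403 + 153750 = 219153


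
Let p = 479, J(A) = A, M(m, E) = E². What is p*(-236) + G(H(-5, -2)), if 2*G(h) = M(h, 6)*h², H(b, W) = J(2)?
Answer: -112972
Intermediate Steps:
H(b, W) = 2
G(h) = 18*h² (G(h) = (6²*h²)/2 = (36*h²)/2 = 18*h²)
p*(-236) + G(H(-5, -2)) = 479*(-236) + 18*2² = -113044 + 18*4 = -113044 + 72 = -112972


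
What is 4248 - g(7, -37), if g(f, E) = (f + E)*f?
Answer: 4458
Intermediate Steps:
g(f, E) = f*(E + f) (g(f, E) = (E + f)*f = f*(E + f))
4248 - g(7, -37) = 4248 - 7*(-37 + 7) = 4248 - 7*(-30) = 4248 - 1*(-210) = 4248 + 210 = 4458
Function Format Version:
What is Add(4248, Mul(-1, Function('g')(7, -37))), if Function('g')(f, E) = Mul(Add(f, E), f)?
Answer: 4458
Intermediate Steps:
Function('g')(f, E) = Mul(f, Add(E, f)) (Function('g')(f, E) = Mul(Add(E, f), f) = Mul(f, Add(E, f)))
Add(4248, Mul(-1, Function('g')(7, -37))) = Add(4248, Mul(-1, Mul(7, Add(-37, 7)))) = Add(4248, Mul(-1, Mul(7, -30))) = Add(4248, Mul(-1, -210)) = Add(4248, 210) = 4458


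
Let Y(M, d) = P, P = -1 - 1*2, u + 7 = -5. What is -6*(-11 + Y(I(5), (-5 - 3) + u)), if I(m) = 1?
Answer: 84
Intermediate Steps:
u = -12 (u = -7 - 5 = -12)
P = -3 (P = -1 - 2 = -3)
Y(M, d) = -3
-6*(-11 + Y(I(5), (-5 - 3) + u)) = -6*(-11 - 3) = -6*(-14) = 84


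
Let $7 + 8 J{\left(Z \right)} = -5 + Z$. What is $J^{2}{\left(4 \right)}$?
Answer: $1$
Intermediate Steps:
$J{\left(Z \right)} = - \frac{3}{2} + \frac{Z}{8}$ ($J{\left(Z \right)} = - \frac{7}{8} + \frac{-5 + Z}{8} = - \frac{7}{8} + \left(- \frac{5}{8} + \frac{Z}{8}\right) = - \frac{3}{2} + \frac{Z}{8}$)
$J^{2}{\left(4 \right)} = \left(- \frac{3}{2} + \frac{1}{8} \cdot 4\right)^{2} = \left(- \frac{3}{2} + \frac{1}{2}\right)^{2} = \left(-1\right)^{2} = 1$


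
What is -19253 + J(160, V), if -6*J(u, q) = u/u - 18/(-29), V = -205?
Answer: -3350069/174 ≈ -19253.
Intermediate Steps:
J(u, q) = -47/174 (J(u, q) = -(u/u - 18/(-29))/6 = -(1 - 18*(-1/29))/6 = -(1 + 18/29)/6 = -1/6*47/29 = -47/174)
-19253 + J(160, V) = -19253 - 47/174 = -3350069/174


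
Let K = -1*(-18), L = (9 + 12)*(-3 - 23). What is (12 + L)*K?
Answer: -9612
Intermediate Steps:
L = -546 (L = 21*(-26) = -546)
K = 18
(12 + L)*K = (12 - 546)*18 = -534*18 = -9612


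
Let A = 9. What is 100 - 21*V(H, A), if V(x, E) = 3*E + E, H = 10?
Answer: -656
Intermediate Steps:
V(x, E) = 4*E
100 - 21*V(H, A) = 100 - 84*9 = 100 - 21*36 = 100 - 756 = -656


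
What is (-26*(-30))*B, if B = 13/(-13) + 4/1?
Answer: 2340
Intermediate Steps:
B = 3 (B = 13*(-1/13) + 4*1 = -1 + 4 = 3)
(-26*(-30))*B = -26*(-30)*3 = 780*3 = 2340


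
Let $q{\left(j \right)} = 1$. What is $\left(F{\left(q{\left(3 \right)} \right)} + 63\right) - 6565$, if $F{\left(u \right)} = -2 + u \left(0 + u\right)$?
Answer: $-6503$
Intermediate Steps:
$F{\left(u \right)} = -2 + u^{2}$ ($F{\left(u \right)} = -2 + u u = -2 + u^{2}$)
$\left(F{\left(q{\left(3 \right)} \right)} + 63\right) - 6565 = \left(\left(-2 + 1^{2}\right) + 63\right) - 6565 = \left(\left(-2 + 1\right) + 63\right) - 6565 = \left(-1 + 63\right) - 6565 = 62 - 6565 = -6503$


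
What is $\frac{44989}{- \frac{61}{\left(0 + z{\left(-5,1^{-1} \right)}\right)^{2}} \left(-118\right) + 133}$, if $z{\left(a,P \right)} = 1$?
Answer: $\frac{44989}{7331} \approx 6.1368$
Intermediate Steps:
$\frac{44989}{- \frac{61}{\left(0 + z{\left(-5,1^{-1} \right)}\right)^{2}} \left(-118\right) + 133} = \frac{44989}{- \frac{61}{\left(0 + 1\right)^{2}} \left(-118\right) + 133} = \frac{44989}{- \frac{61}{1^{2}} \left(-118\right) + 133} = \frac{44989}{- \frac{61}{1} \left(-118\right) + 133} = \frac{44989}{\left(-61\right) 1 \left(-118\right) + 133} = \frac{44989}{\left(-61\right) \left(-118\right) + 133} = \frac{44989}{7198 + 133} = \frac{44989}{7331}$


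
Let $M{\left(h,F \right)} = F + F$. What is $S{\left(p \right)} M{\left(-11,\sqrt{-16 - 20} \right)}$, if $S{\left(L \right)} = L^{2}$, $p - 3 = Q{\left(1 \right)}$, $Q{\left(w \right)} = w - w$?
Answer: $108 i \approx 108.0 i$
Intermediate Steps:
$Q{\left(w \right)} = 0$
$M{\left(h,F \right)} = 2 F$
$p = 3$ ($p = 3 + 0 = 3$)
$S{\left(p \right)} M{\left(-11,\sqrt{-16 - 20} \right)} = 3^{2} \cdot 2 \sqrt{-16 - 20} = 9 \cdot 2 \sqrt{-36} = 9 \cdot 2 \cdot 6 i = 9 \cdot 12 i = 108 i$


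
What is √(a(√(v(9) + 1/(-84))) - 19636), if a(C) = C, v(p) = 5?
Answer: √(-34637904 + 42*√8799)/42 ≈ 140.12*I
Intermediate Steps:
√(a(√(v(9) + 1/(-84))) - 19636) = √(√(5 + 1/(-84)) - 19636) = √(√(5 - 1/84) - 19636) = √(√(419/84) - 19636) = √(√8799/42 - 19636) = √(-19636 + √8799/42)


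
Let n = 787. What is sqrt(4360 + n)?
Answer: sqrt(5147) ≈ 71.743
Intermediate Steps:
sqrt(4360 + n) = sqrt(4360 + 787) = sqrt(5147)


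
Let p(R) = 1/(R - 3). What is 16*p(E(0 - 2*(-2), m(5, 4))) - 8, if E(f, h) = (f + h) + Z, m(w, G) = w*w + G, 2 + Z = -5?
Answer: -168/23 ≈ -7.3043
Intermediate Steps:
Z = -7 (Z = -2 - 5 = -7)
m(w, G) = G + w**2 (m(w, G) = w**2 + G = G + w**2)
E(f, h) = -7 + f + h (E(f, h) = (f + h) - 7 = -7 + f + h)
p(R) = 1/(-3 + R)
16*p(E(0 - 2*(-2), m(5, 4))) - 8 = 16/(-3 + (-7 + (0 - 2*(-2)) + (4 + 5**2))) - 8 = 16/(-3 + (-7 + (0 + 4) + (4 + 25))) - 8 = 16/(-3 + (-7 + 4 + 29)) - 8 = 16/(-3 + 26) - 8 = 16/23 - 8 = -168/23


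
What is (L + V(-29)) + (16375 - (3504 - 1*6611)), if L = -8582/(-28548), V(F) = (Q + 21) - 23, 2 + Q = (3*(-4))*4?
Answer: 277348111/14274 ≈ 19430.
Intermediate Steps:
Q = -50 (Q = -2 + (3*(-4))*4 = -2 - 12*4 = -2 - 48 = -50)
V(F) = -52 (V(F) = (-50 + 21) - 23 = -29 - 23 = -52)
L = 4291/14274 (L = -8582*(-1/28548) = 4291/14274 ≈ 0.30062)
(L + V(-29)) + (16375 - (3504 - 1*6611)) = (4291/14274 - 52) + (16375 - (3504 - 1*6611)) = -737957/14274 + (16375 - (3504 - 6611)) = -737957/14274 + (16375 - 1*(-3107)) = -737957/14274 + (16375 + 3107) = -737957/14274 + 19482 = 277348111/14274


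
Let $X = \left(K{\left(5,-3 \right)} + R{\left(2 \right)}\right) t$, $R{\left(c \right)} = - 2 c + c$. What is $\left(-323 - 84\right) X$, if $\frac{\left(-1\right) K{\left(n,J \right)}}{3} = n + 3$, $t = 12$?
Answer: $126984$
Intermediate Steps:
$K{\left(n,J \right)} = -9 - 3 n$ ($K{\left(n,J \right)} = - 3 \left(n + 3\right) = - 3 \left(3 + n\right) = -9 - 3 n$)
$R{\left(c \right)} = - c$
$X = -312$ ($X = \left(\left(-9 - 15\right) - 2\right) 12 = \left(-24 - 2\right) 12 = \left(-26\right) 12 = -312$)
$\left(-323 - 84\right) X = \left(-323 - 84\right) \left(-312\right) = \left(-407\right) \left(-312\right) = 126984$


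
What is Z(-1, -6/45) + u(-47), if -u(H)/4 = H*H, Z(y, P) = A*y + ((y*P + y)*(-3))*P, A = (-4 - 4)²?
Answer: -667526/75 ≈ -8900.3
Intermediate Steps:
A = 64 (A = (-8)² = 64)
Z(y, P) = 64*y + P*(-3*y - 3*P*y) (Z(y, P) = 64*y + ((y*P + y)*(-3))*P = 64*y + ((P*y + y)*(-3))*P = 64*y + ((y + P*y)*(-3))*P = 64*y + (-3*y - 3*P*y)*P = 64*y + P*(-3*y - 3*P*y))
u(H) = -4*H² (u(H) = -4*H*H = -4*H²)
Z(-1, -6/45) + u(-47) = -(64 - (-18)/45 - 3*(-6/45)²) - 4*(-47)² = -(64 - (-18)/45 - 3*(-6*1/45)²) - 4*2209 = -(64 - 3*(-2/15) - 3*(-2/15)²) - 8836 = -(64 + ⅖ - 3*4/225) - 8836 = -(64 + ⅖ - 4/75) - 8836 = -1*4826/75 - 8836 = -4826/75 - 8836 = -667526/75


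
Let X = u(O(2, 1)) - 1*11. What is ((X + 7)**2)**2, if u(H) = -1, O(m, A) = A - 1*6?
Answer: 625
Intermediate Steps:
O(m, A) = -6 + A (O(m, A) = A - 6 = -6 + A)
X = -12 (X = -1 - 1*11 = -1 - 11 = -12)
((X + 7)**2)**2 = ((-12 + 7)**2)**2 = ((-5)**2)**2 = 25**2 = 625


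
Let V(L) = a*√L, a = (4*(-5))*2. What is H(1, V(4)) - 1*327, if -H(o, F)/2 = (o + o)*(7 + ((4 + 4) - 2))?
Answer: -379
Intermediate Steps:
a = -40 (a = -20*2 = -40)
V(L) = -40*√L
H(o, F) = -52*o (H(o, F) = -2*(o + o)*(7 + ((4 + 4) - 2)) = -2*2*o*(7 + (8 - 2)) = -2*2*o*(7 + 6) = -2*2*o*13 = -52*o)
H(1, V(4)) - 1*327 = -52*1 - 1*327 = -52 - 327 = -379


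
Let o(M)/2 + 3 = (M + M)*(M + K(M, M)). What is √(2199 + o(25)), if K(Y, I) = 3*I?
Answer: √12193 ≈ 110.42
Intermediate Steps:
o(M) = -6 + 16*M² (o(M) = -6 + 2*((M + M)*(M + 3*M)) = -6 + 2*((2*M)*(4*M)) = -6 + 2*(8*M²) = -6 + 16*M²)
√(2199 + o(25)) = √(2199 + (-6 + 16*25²)) = √(2199 + (-6 + 16*625)) = √(2199 + (-6 + 10000)) = √(2199 + 9994) = √12193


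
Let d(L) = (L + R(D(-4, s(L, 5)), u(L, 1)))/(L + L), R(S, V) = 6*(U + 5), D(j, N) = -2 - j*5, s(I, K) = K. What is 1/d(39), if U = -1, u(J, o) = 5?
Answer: 26/21 ≈ 1.2381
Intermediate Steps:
D(j, N) = -2 - 5*j
R(S, V) = 24 (R(S, V) = 6*(-1 + 5) = 6*4 = 24)
d(L) = (24 + L)/(2*L) (d(L) = (L + 24)/(L + L) = (24 + L)/((2*L)) = (24 + L)*(1/(2*L)) = (24 + L)/(2*L))
1/d(39) = 1/((1/2)*(24 + 39)/39) = 1/((1/2)*(1/39)*63) = 1/(21/26) = 26/21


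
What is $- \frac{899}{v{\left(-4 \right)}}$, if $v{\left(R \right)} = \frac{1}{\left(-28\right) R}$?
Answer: $-100688$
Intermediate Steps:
$v{\left(R \right)} = - \frac{1}{28 R}$
$- \frac{899}{v{\left(-4 \right)}} = - \frac{899}{\left(- \frac{1}{28}\right) \frac{1}{-4}} = - \frac{899}{\left(- \frac{1}{28}\right) \left(- \frac{1}{4}\right)} = - 899 \frac{1}{\frac{1}{112}} = \left(-899\right) 112 = -100688$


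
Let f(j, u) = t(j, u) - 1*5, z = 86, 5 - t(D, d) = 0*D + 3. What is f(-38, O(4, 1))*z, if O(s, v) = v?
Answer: -258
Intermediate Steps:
t(D, d) = 2 (t(D, d) = 5 - (0*D + 3) = 5 - (0 + 3) = 5 - 1*3 = 5 - 3 = 2)
f(j, u) = -3 (f(j, u) = 2 - 1*5 = 2 - 5 = -3)
f(-38, O(4, 1))*z = -3*86 = -258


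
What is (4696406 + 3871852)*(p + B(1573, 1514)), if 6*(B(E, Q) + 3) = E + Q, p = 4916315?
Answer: 42128637993237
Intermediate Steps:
B(E, Q) = -3 + E/6 + Q/6 (B(E, Q) = -3 + (E + Q)/6 = -3 + (E/6 + Q/6) = -3 + E/6 + Q/6)
(4696406 + 3871852)*(p + B(1573, 1514)) = (4696406 + 3871852)*(4916315 + (-3 + (⅙)*1573 + (⅙)*1514)) = 8568258*(4916315 + (-3 + 1573/6 + 757/3)) = 8568258*(4916315 + 1023/2) = 8568258*(9833653/2) = 42128637993237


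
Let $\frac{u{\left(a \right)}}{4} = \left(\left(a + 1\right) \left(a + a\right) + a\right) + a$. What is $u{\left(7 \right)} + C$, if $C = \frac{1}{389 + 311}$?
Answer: $\frac{352801}{700} \approx 504.0$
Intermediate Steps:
$u{\left(a \right)} = 8 a + 8 a \left(1 + a\right)$ ($u{\left(a \right)} = 4 \left(\left(\left(a + 1\right) \left(a + a\right) + a\right) + a\right) = 4 \left(\left(\left(1 + a\right) 2 a + a\right) + a\right) = 4 \left(\left(2 a \left(1 + a\right) + a\right) + a\right) = 4 \left(\left(a + 2 a \left(1 + a\right)\right) + a\right) = 4 \left(2 a + 2 a \left(1 + a\right)\right) = 8 a + 8 a \left(1 + a\right)$)
$C = \frac{1}{700} \approx 0.0014286$
$u{\left(7 \right)} + C = 8 \cdot 7 \left(2 + 7\right) + \frac{1}{700} = 8 \cdot 7 \cdot 9 + \frac{1}{700} = 504 + \frac{1}{700} = \frac{352801}{700}$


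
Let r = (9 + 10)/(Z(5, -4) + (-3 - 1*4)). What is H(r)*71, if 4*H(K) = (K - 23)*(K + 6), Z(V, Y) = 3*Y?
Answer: -2130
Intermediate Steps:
r = -1 (r = (9 + 10)/(3*(-4) + (-3 - 1*4)) = 19/(-12 + (-3 - 4)) = 19/(-12 - 7) = 19/(-19) = 19*(-1/19) = -1)
H(K) = (-23 + K)*(6 + K)/4 (H(K) = ((K - 23)*(K + 6))/4 = ((-23 + K)*(6 + K))/4 = (-23 + K)*(6 + K)/4)
H(r)*71 = (-69/2 - 17/4*(-1) + (¼)*(-1)²)*71 = (-69/2 + 17/4 + (¼)*1)*71 = (-69/2 + 17/4 + ¼)*71 = -30*71 = -2130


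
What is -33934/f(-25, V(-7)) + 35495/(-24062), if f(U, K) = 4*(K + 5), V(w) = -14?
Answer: 101905261/108279 ≈ 941.14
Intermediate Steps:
f(U, K) = 20 + 4*K (f(U, K) = 4*(5 + K) = 20 + 4*K)
-33934/f(-25, V(-7)) + 35495/(-24062) = -33934/(20 + 4*(-14)) + 35495/(-24062) = -33934/(20 - 56) + 35495*(-1/24062) = -33934/(-36) - 35495/24062 = -33934*(-1/36) - 35495/24062 = 16967/18 - 35495/24062 = 101905261/108279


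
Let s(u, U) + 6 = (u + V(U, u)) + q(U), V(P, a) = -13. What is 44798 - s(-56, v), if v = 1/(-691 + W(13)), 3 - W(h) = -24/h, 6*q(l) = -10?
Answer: 134624/3 ≈ 44875.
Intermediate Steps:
q(l) = -5/3 (q(l) = (⅙)*(-10) = -5/3)
W(h) = 3 + 24/h (W(h) = 3 - (-24)/h = 3 + 24/h)
v = -13/8920 (v = 1/(-691 + (3 + 24/13)) = 1/(-691 + 63/13) = 1/(-8920/13) = -13/8920 ≈ -0.0014574)
s(u, U) = -62/3 + u (s(u, U) = -6 + ((u - 13) - 5/3) = -6 + ((-13 + u) - 5/3) = -6 + (-44/3 + u) = -62/3 + u)
44798 - s(-56, v) = 44798 - (-62/3 - 56) = 44798 - 1*(-230/3) = 44798 + 230/3 = 134624/3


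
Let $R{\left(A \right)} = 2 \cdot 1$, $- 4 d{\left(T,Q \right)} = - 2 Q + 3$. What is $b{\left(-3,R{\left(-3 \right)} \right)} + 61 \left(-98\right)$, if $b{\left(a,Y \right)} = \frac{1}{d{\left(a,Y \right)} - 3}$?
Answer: $- \frac{65762}{11} \approx -5978.4$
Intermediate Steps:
$d{\left(T,Q \right)} = - \frac{3}{4} + \frac{Q}{2}$ ($d{\left(T,Q \right)} = - \frac{- 2 Q + 3}{4} = - \frac{3 - 2 Q}{4} = - \frac{3}{4} + \frac{Q}{2}$)
$R{\left(A \right)} = 2$
$b{\left(a,Y \right)} = \frac{1}{- \frac{15}{4} + \frac{Y}{2}}$ ($b{\left(a,Y \right)} = \frac{1}{\left(- \frac{3}{4} + \frac{Y}{2}\right) - 3} = \frac{1}{- \frac{15}{4} + \frac{Y}{2}}$)
$b{\left(-3,R{\left(-3 \right)} \right)} + 61 \left(-98\right) = \frac{4}{-15 + 2 \cdot 2} + 61 \left(-98\right) = \frac{4}{-15 + 4} - 5978 = \frac{4}{-11} - 5978 = 4 \left(- \frac{1}{11}\right) - 5978 = - \frac{4}{11} - 5978 = - \frac{65762}{11}$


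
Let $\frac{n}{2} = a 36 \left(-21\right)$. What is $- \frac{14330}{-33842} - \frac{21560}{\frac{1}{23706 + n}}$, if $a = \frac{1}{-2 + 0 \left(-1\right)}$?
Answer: $- \frac{8924147575955}{16921} \approx -5.274 \cdot 10^{8}$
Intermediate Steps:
$a = - \frac{1}{2}$ ($a = \frac{1}{-2 + 0} = \frac{1}{-2} = - \frac{1}{2} \approx -0.5$)
$n = 756$ ($n = 2 \left(- \frac{1}{2}\right) 36 \left(-21\right) = 2 \left(\left(-18\right) \left(-21\right)\right) = 2 \cdot 378 = 756$)
$- \frac{14330}{-33842} - \frac{21560}{\frac{1}{23706 + n}} = - \frac{14330}{-33842} - \frac{21560}{\frac{1}{23706 + 756}} = \left(-14330\right) \left(- \frac{1}{33842}\right) - \frac{21560}{\frac{1}{24462}} = \frac{7165}{16921} - 21560 \frac{1}{\frac{1}{24462}} = \frac{7165}{16921} - 527400720 = - \frac{8924147575955}{16921}$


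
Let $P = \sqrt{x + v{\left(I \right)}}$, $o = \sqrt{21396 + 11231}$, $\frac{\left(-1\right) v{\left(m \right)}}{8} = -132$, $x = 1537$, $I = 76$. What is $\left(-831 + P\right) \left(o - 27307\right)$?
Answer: $\left(831 - \sqrt{2593}\right) \left(27307 - \sqrt{32627}\right) \approx 2.1161 \cdot 10^{7}$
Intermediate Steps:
$v{\left(m \right)} = 1056$ ($v{\left(m \right)} = \left(-8\right) \left(-132\right) = 1056$)
$o = \sqrt{32627} \approx 180.63$
$P = \sqrt{2593}$ ($P = \sqrt{1537 + 1056} = \sqrt{2593} \approx 50.922$)
$\left(-831 + P\right) \left(o - 27307\right) = \left(-831 + \sqrt{2593}\right) \left(\sqrt{32627} - 27307\right) = \left(-831 + \sqrt{2593}\right) \left(-27307 + \sqrt{32627}\right) = \left(-27307 + \sqrt{32627}\right) \left(-831 + \sqrt{2593}\right)$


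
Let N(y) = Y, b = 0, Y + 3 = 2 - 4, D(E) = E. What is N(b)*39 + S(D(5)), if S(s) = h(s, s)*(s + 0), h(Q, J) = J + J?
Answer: -145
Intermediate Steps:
h(Q, J) = 2*J
Y = -5 (Y = -3 + (2 - 4) = -3 - 2 = -5)
N(y) = -5
S(s) = 2*s² (S(s) = (2*s)*(s + 0) = (2*s)*s = 2*s²)
N(b)*39 + S(D(5)) = -5*39 + 2*5² = -195 + 2*25 = -195 + 50 = -145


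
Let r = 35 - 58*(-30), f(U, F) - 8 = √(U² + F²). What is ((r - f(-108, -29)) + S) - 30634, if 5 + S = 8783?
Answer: -20089 - √12505 ≈ -20201.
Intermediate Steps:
f(U, F) = 8 + √(F² + U²) (f(U, F) = 8 + √(U² + F²) = 8 + √(F² + U²))
r = 1775 (r = 35 + 1740 = 1775)
S = 8778 (S = -5 + 8783 = 8778)
((r - f(-108, -29)) + S) - 30634 = ((1775 - (8 + √((-29)² + (-108)²))) + 8778) - 30634 = ((1775 - (8 + √(841 + 11664))) + 8778) - 30634 = ((1775 - (8 + √12505)) + 8778) - 30634 = ((1775 + (-8 - √12505)) + 8778) - 30634 = ((1767 - √12505) + 8778) - 30634 = (10545 - √12505) - 30634 = -20089 - √12505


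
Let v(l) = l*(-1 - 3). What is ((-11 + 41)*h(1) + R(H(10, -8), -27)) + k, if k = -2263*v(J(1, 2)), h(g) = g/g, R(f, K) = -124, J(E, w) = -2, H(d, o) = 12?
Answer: -18198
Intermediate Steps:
v(l) = -4*l (v(l) = l*(-4) = -4*l)
h(g) = 1
k = -18104 (k = -(-9052)*(-2) = -2263*8 = -18104)
((-11 + 41)*h(1) + R(H(10, -8), -27)) + k = ((-11 + 41)*1 - 124) - 18104 = (30*1 - 124) - 18104 = (30 - 124) - 18104 = -94 - 18104 = -18198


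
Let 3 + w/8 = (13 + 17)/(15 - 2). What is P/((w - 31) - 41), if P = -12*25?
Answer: 325/84 ≈ 3.8690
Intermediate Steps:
w = -72/13 (w = -24 + 8*((13 + 17)/(15 - 2)) = -24 + 8*(30/13) = -24 + 240/13 = -72/13 ≈ -5.5385)
P = -300
P/((w - 31) - 41) = -300/((-72/13 - 31) - 41) = -300/(-475/13 - 41) = -300/(-1008/13) = -300*(-13/1008) = 325/84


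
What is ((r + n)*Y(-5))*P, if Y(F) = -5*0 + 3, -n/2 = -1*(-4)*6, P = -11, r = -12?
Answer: 1980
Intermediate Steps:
n = -48 (n = -2*(-1*(-4))*6 = -8*6 = -2*24 = -48)
Y(F) = 3 (Y(F) = 0 + 3 = 3)
((r + n)*Y(-5))*P = ((-12 - 48)*3)*(-11) = -60*3*(-11) = -180*(-11) = 1980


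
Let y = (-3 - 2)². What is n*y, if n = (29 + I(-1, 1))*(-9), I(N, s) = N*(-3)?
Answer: -7200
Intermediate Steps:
y = 25 (y = (-5)² = 25)
I(N, s) = -3*N
n = -288 (n = (29 - 3*(-1))*(-9) = (29 + 3)*(-9) = 32*(-9) = -288)
n*y = -288*25 = -7200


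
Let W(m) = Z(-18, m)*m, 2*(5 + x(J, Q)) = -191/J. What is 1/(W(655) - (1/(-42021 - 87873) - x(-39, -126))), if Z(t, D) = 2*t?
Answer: -281437/6637002483 ≈ -4.2404e-5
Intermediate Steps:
x(J, Q) = -5 - 191/(2*J) (x(J, Q) = -5 + (-191/J)/2 = -5 - 191/(2*J))
W(m) = -36*m (W(m) = (2*(-18))*m = -36*m)
1/(W(655) - (1/(-42021 - 87873) - x(-39, -126))) = 1/(-36*655 - (1/(-42021 - 87873) - (-5 - 191/2/(-39)))) = 1/(-23580 - (1/(-129894) - (-5 - 191/2*(-1/39)))) = 1/(-23580 - (-1/129894 - (-5 + 191/78))) = 1/(-23580 - (-1/129894 - 1*(-199/78))) = 1/(-23580 - (-1/129894 + 199/78)) = 1/(-23580 - 1*718023/281437) = 1/(-23580 - 718023/281437) = 1/(-6637002483/281437) = -281437/6637002483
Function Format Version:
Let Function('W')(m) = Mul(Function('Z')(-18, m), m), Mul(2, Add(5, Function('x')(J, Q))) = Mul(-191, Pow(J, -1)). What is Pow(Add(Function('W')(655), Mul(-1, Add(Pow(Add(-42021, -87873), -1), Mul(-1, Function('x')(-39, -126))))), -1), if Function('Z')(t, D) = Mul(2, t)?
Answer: Rational(-281437, 6637002483) ≈ -4.2404e-5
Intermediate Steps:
Function('x')(J, Q) = Add(-5, Mul(Rational(-191, 2), Pow(J, -1))) (Function('x')(J, Q) = Add(-5, Mul(Rational(1, 2), Mul(-191, Pow(J, -1)))) = Add(-5, Mul(Rational(-191, 2), Pow(J, -1))))
Function('W')(m) = Mul(-36, m) (Function('W')(m) = Mul(Mul(2, -18), m) = Mul(-36, m))
Pow(Add(Function('W')(655), Mul(-1, Add(Pow(Add(-42021, -87873), -1), Mul(-1, Function('x')(-39, -126))))), -1) = Pow(Add(Mul(-36, 655), Mul(-1, Add(Pow(Add(-42021, -87873), -1), Mul(-1, Add(-5, Mul(Rational(-191, 2), Pow(-39, -1))))))), -1) = Pow(Add(-23580, Mul(-1, Add(Pow(-129894, -1), Mul(-1, Add(-5, Mul(Rational(-191, 2), Rational(-1, 39))))))), -1) = Pow(Add(-23580, Mul(-1, Add(Rational(-1, 129894), Mul(-1, Add(-5, Rational(191, 78)))))), -1) = Pow(Add(-23580, Mul(-1, Add(Rational(-1, 129894), Mul(-1, Rational(-199, 78))))), -1) = Pow(Add(-23580, Mul(-1, Add(Rational(-1, 129894), Rational(199, 78)))), -1) = Pow(Add(-23580, Mul(-1, Rational(718023, 281437))), -1) = Pow(Add(-23580, Rational(-718023, 281437)), -1) = Pow(Rational(-6637002483, 281437), -1) = Rational(-281437, 6637002483)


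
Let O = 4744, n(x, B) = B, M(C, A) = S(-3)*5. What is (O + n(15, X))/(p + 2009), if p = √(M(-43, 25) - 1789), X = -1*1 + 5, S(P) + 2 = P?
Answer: 9538732/4037895 - 4748*I*√1814/4037895 ≈ 2.3623 - 0.050081*I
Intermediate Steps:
S(P) = -2 + P
X = 4 (X = -1 + 5 = 4)
M(C, A) = -25 (M(C, A) = (-2 - 3)*5 = -5*5 = -25)
p = I*√1814 (p = √(-25 - 1789) = √(-1814) = I*√1814 ≈ 42.591*I)
(O + n(15, X))/(p + 2009) = (4744 + 4)/(I*√1814 + 2009) = 4748/(2009 + I*√1814)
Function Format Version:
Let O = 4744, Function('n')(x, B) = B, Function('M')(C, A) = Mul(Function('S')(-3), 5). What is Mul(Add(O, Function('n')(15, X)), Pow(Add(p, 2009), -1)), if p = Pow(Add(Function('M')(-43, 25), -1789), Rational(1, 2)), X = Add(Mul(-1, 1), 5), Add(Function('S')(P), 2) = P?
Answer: Add(Rational(9538732, 4037895), Mul(Rational(-4748, 4037895), I, Pow(1814, Rational(1, 2)))) ≈ Add(2.3623, Mul(-0.050081, I))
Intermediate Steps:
Function('S')(P) = Add(-2, P)
X = 4 (X = Add(-1, 5) = 4)
Function('M')(C, A) = -25 (Function('M')(C, A) = Mul(Add(-2, -3), 5) = Mul(-5, 5) = -25)
p = Mul(I, Pow(1814, Rational(1, 2))) (p = Pow(Add(-25, -1789), Rational(1, 2)) = Pow(-1814, Rational(1, 2)) = Mul(I, Pow(1814, Rational(1, 2))) ≈ Mul(42.591, I))
Mul(Add(O, Function('n')(15, X)), Pow(Add(p, 2009), -1)) = Mul(Add(4744, 4), Pow(Add(Mul(I, Pow(1814, Rational(1, 2))), 2009), -1)) = Mul(4748, Pow(Add(2009, Mul(I, Pow(1814, Rational(1, 2)))), -1))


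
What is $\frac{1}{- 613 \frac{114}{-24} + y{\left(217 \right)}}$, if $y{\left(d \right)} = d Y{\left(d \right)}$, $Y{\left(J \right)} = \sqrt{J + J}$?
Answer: $- \frac{46588}{191333407} + \frac{3472 \sqrt{434}}{191333407} \approx 0.00013455$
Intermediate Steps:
$Y{\left(J \right)} = \sqrt{2} \sqrt{J}$ ($Y{\left(J \right)} = \sqrt{2 J} = \sqrt{2} \sqrt{J}$)
$y{\left(d \right)} = \sqrt{2} d^{\frac{3}{2}}$ ($y{\left(d \right)} = d \sqrt{2} \sqrt{d} = \sqrt{2} d^{\frac{3}{2}}$)
$\frac{1}{- 613 \frac{114}{-24} + y{\left(217 \right)}} = \frac{1}{- 613 \frac{114}{-24} + \sqrt{2} \cdot 217^{\frac{3}{2}}} = \frac{1}{- 613 \cdot 114 \left(- \frac{1}{24}\right) + \sqrt{2} \cdot 217 \sqrt{217}} = \frac{1}{\left(-613\right) \left(- \frac{19}{4}\right) + 217 \sqrt{434}} = \frac{1}{\frac{11647}{4} + 217 \sqrt{434}}$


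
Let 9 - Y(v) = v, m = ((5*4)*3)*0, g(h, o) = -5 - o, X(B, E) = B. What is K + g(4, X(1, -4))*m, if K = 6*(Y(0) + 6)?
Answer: 90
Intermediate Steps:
m = 0 (m = (20*3)*0 = 60*0 = 0)
Y(v) = 9 - v
K = 90 (K = 6*((9 - 1*0) + 6) = 6*((9 + 0) + 6) = 6*(9 + 6) = 6*15 = 90)
K + g(4, X(1, -4))*m = 90 + (-5 - 1*1)*0 = 90 + (-5 - 1)*0 = 90 - 6*0 = 90 + 0 = 90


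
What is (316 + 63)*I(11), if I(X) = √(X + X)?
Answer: 379*√22 ≈ 1777.7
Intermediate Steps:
I(X) = √2*√X (I(X) = √(2*X) = √2*√X)
(316 + 63)*I(11) = (316 + 63)*(√2*√11) = 379*√22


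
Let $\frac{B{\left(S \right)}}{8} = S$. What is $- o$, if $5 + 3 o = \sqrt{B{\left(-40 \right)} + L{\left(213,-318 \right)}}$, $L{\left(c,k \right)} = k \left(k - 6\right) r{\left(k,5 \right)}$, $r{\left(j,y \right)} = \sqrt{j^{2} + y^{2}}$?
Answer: $\frac{5}{3} - \frac{2 \sqrt{-80 + 25758 \sqrt{101149}}}{3} \approx -1906.4$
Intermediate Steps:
$L{\left(c,k \right)} = k \sqrt{25 + k^{2}} \left(-6 + k\right)$ ($L{\left(c,k \right)} = k \left(k - 6\right) \sqrt{k^{2} + 5^{2}} = k \left(k - 6\right) \sqrt{k^{2} + 25} = k \left(-6 + k\right) \sqrt{25 + k^{2}} = k \sqrt{25 + k^{2}} \left(-6 + k\right)$)
$B{\left(S \right)} = 8 S$
$o = - \frac{5}{3} + \frac{\sqrt{-320 + 103032 \sqrt{101149}}}{3}$ ($o = - \frac{5}{3} + \frac{\sqrt{8 \left(-40\right) - 318 \sqrt{25 + \left(-318\right)^{2}} \left(-6 - 318\right)}}{3} = - \frac{5}{3} + \frac{\sqrt{-320 - 318 \sqrt{25 + 101124} \left(-324\right)}}{3} = - \frac{5}{3} + \frac{\sqrt{-320 - 318 \sqrt{101149} \left(-324\right)}}{3} = - \frac{5}{3} + \frac{\sqrt{-320 + 103032 \sqrt{101149}}}{3} \approx 1906.4$)
$- o = - (- \frac{5}{3} + \frac{2 \sqrt{-80 + 25758 \sqrt{101149}}}{3}) = \frac{5}{3} - \frac{2 \sqrt{-80 + 25758 \sqrt{101149}}}{3}$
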